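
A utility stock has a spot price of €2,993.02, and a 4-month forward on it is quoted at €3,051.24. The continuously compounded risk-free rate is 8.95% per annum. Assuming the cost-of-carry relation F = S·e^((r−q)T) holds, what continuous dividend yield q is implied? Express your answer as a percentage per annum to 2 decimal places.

From F = S·e^((r−q)T): (r − q) = ln(F/S)/T
ln(3051.24/2993.02) = ln(1.019452) = 0.019265
(r − q) = 0.019265 / (4/12) = 0.057795
q = r − ln(F/S)/T = 0.0895 − 0.057795 = 0.031705
q = 3.17%

3.17%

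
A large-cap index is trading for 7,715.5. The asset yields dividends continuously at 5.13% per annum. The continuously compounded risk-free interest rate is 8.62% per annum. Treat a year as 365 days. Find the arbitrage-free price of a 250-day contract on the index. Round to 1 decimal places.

F = S·e^((r − q)T) = 7715.5 · e^((0.0862 − 0.0513) × 250/365)
= 7715.5 · e^0.023904 = 7715.5 × 1.024192
F = 7,902.2

7,902.2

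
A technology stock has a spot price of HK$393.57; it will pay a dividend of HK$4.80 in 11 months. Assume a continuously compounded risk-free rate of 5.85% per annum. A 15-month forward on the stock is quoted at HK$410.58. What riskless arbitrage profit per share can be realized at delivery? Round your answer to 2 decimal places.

PV(dividends) I = 4.80·e^(−0.0585·11/12) = 4.5494
Fair forward F* = (S − I)·e^(rT) = (393.57 − 4.5494)·e^0.073125 = 389.0206 × 1.075865 = 418.5336
Market HK$410.58 < fair 418.5336: forward underpriced → reverse cash-and-carry (short the stock, invest proceeds at r, pay the dividends, go long the forward).
Profit at T = |F_mkt − F*| = |410.58 − 418.5336| = HK$7.95 per share

HK$7.95 per share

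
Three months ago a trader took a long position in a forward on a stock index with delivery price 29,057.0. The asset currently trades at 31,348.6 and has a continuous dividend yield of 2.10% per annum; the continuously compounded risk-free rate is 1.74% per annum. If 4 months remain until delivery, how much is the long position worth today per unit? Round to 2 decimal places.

2240.97

Current fair forward for the remaining 4 months: F = S·e^((r − q)·T), (r − q) = 0.0174 − 0.0210 = -0.0036
F = 31348.6 · e^(-0.0036 × 4/12) = 31348.6 × 0.99880072 = 31311.0043
Value of long forward = (F − K)·e^(−rT) = (31311.0043 − 29057.0) · e^(−0.0174·4/12)
= 2254.0043 × 0.99421679 = 2240.97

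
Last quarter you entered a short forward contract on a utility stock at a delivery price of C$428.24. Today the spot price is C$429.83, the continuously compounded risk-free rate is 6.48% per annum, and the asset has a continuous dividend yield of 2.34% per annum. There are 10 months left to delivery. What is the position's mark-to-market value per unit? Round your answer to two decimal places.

Current fair forward for the remaining 10 months: F = S·e^((r − q)·T), (r − q) = 0.0648 − 0.0234 = 0.0414
F = 429.83 · e^(0.0414 × 10/12) = 429.83 × 1.035102 = 444.9179
Value of long forward = (F − K)·e^(−rT) = (444.9179 − 428.24) · e^(−0.0648·10/12)
= 16.6779 × 0.947432 = 15.80
Short position value = −(long value) = -C$15.80

-C$15.80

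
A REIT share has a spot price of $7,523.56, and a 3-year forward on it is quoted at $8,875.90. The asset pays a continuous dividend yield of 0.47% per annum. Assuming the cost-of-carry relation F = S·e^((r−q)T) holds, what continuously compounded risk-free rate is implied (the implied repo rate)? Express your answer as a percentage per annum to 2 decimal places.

5.98%

From F = S·e^((r−q)T): (r − q) = ln(F/S)/T
ln(8875.90/7523.56) = ln(1.179747) = 0.165300
(r − q) = 0.165300 / (3) = 0.055100
r = ln(F/S)/T + q = 0.055100 + 0.0047 = 0.059800
r = 5.98%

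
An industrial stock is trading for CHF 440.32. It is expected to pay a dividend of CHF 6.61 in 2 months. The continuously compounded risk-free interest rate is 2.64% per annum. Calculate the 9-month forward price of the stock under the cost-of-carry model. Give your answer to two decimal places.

PV(dividends) I = 6.61·e^(−0.0264·2/12)
I = 6.5810
F = (S − I)·e^(rT) = (440.32 − 6.5810) · e^(0.0264·9/12)
= 433.7390 · e^0.019800 = 433.7390 × 1.019997 = CHF 442.41

CHF 442.41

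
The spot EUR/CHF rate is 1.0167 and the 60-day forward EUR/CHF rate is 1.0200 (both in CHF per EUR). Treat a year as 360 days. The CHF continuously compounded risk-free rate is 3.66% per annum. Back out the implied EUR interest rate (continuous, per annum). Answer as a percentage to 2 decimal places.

1.72%

F = S·e^((r_CHF − r_EUR)T) ⇒ r_EUR = r_CHF − ln(F/S)/T
ln(1.0200/1.0167) = 0.003241; /(60/360) = 0.019446
r_EUR = 0.0366 − 0.019446 = 0.017154
r_EUR = 1.72%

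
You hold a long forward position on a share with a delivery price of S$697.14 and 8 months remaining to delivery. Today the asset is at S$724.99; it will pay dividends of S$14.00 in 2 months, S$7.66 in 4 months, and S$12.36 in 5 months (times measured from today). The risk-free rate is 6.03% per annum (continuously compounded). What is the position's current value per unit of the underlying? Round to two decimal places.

PV(remaining dividends) I = 14.00·e^(−0.0603·2/12) + 7.66·e^(−0.0603·4/12) + 12.36·e^(−0.0603·5/12) = 33.4209
Current forward F = (S − I)·e^(rT) = (724.99 − 33.4209)·e^(0.0603·8/12) = 691.5691 × 1.041019 = 719.9366
Value (long) = (F − K)·e^(−rT) = (719.9366 − 697.14) × 0.960597 = 21.8983
Value = S$21.90

S$21.90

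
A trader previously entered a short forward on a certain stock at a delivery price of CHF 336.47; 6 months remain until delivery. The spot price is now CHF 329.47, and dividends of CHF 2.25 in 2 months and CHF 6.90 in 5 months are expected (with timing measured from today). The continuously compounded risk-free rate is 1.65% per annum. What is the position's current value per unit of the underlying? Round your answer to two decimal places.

PV(remaining dividends) I = 2.25·e^(−0.0165·2/12) + 6.90·e^(−0.0165·5/12) = 9.0965
Current forward F = (S − I)·e^(rT) = (329.47 − 9.0965)·e^(0.0165·6/12) = 320.3735 × 1.008284 = 323.0275
Value (long) = (F − K)·e^(−rT) = (323.0275 − 336.47) × 0.991784 = -13.3321
Short position value = −(long value) = CHF 13.33

CHF 13.33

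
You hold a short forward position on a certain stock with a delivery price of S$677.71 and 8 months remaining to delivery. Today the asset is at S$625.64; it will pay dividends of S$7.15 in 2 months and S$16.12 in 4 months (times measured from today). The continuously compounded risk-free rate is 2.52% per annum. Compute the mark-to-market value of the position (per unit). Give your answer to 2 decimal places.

PV(remaining dividends) I = 7.15·e^(−0.0252·2/12) + 16.12·e^(−0.0252·4/12) = 23.1052
Current forward F = (S − I)·e^(rT) = (625.64 − 23.1052)·e^(0.0252·8/12) = 602.5348 × 1.016942 = 612.7429
Value (long) = (F − K)·e^(−rT) = (612.7429 − 677.71) × 0.983340 = -63.8847
Short position value = −(long value) = S$63.88

S$63.88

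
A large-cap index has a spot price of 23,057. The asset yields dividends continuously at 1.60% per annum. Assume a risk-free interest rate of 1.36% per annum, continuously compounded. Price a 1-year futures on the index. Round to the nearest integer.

F = S·e^((r − q)T) = 23057 · e^((0.0136 − 0.0160) × 12/12)
= 23057 · e^-0.002400 = 23057 × 0.997603
F = 23,002

23,002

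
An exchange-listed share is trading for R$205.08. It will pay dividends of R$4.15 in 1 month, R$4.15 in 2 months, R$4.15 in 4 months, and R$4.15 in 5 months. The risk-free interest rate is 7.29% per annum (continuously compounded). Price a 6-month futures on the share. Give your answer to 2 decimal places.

PV(dividends) I = 4.15·e^(−0.0729·1/12) + 4.15·e^(−0.0729·2/12) + 4.15·e^(−0.0729·4/12) + 4.15·e^(−0.0729·5/12)
I = 4.1249 + 4.0999 + 4.0504 + 4.0258 = 16.3010
F = (S − I)·e^(rT) = (205.08 − 16.3010) · e^(0.0729·6/12)
= 188.7790 · e^0.036450 = 188.7790 × 1.037122 = R$195.79

R$195.79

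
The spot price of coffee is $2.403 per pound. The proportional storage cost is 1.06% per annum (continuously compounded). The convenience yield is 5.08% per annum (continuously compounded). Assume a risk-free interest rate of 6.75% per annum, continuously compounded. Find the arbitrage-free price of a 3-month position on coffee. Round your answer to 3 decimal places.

Net carry = r + u − y = 0.0675 + 0.0106 − 0.0508 = 0.0273
F = S·e^((r+u−y)T) = 2.403 · e^(0.0273 × 3/12) = 2.403 · e^0.006825
= 2.403 × 1.006848 = $2.419 per pound

$2.419 per pound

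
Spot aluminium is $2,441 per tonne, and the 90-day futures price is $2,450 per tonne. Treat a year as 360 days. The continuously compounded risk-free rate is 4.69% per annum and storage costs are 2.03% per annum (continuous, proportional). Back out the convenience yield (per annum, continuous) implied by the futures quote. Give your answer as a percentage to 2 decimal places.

5.25%

F = S·e^((r+u−y)T) ⇒ (r+u−y) = ln(F/S)/T
ln(2450/2441) = 0.003680; /T ⇒ 0.014720
y = r + u − ln(F/S)/T = 0.0469 + 0.0203 − 0.014720 = 0.052480
y = 5.25%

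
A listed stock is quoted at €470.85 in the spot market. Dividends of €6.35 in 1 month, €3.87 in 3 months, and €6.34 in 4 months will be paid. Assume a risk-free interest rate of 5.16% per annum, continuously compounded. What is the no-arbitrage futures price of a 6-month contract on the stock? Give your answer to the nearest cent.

PV(dividends) I = 6.35·e^(−0.0516·1/12) + 3.87·e^(−0.0516·3/12) + 6.34·e^(−0.0516·4/12)
I = 6.3228 + 3.8204 + 6.2319 = 16.3751
F = (S − I)·e^(rT) = (470.85 − 16.3751) · e^(0.0516·6/12)
= 454.4749 · e^0.025800 = 454.4749 × 1.026136 = €466.35

€466.35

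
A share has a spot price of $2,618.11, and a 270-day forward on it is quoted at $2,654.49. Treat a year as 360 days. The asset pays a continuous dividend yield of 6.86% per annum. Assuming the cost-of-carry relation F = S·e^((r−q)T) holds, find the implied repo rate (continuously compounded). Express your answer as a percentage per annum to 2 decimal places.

8.70%

From F = S·e^((r−q)T): (r − q) = ln(F/S)/T
ln(2654.49/2618.11) = ln(1.013896) = 0.013800
(r − q) = 0.013800 / (270/360) = 0.018400
r = ln(F/S)/T + q = 0.018400 + 0.0686 = 0.087000
r = 8.70%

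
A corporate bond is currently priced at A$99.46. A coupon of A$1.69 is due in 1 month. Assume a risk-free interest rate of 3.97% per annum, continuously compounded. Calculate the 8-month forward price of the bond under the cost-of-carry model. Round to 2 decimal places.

A$100.40

PV(coupons) I = 1.69·e^(−0.0397·1/12)
I = 1.6844
F = (S − I)·e^(rT) = (99.46 − 1.6844) · e^(0.0397·8/12)
= 97.7756 · e^0.026467 = 97.7756 × 1.026820 = A$100.40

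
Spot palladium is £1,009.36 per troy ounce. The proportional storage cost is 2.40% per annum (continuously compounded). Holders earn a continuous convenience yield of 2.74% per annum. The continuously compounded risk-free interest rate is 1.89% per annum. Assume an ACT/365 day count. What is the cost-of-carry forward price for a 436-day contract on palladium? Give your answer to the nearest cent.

£1,028.22 per troy ounce

Net carry = r + u − y = 0.0189 + 0.0240 − 0.0274 = 0.0155
F = S·e^((r+u−y)T) = 1009.36 · e^(0.0155 × 436/365) = 1009.36 · e^0.01851507
= 1009.36 × 1.01868754 = £1,028.22 per troy ounce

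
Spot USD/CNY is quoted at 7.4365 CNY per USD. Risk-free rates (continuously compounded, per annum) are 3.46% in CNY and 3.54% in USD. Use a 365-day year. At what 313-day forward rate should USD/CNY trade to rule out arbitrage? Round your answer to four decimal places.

7.4314

F = S·e^((r_CNY − r_USD)T) = 7.4365 · e^((0.0346 − 0.0354) × 313/365)
= 7.4365 · e^-0.000686 = 7.4365 × 0.999314
F = 7.4314 CNY per USD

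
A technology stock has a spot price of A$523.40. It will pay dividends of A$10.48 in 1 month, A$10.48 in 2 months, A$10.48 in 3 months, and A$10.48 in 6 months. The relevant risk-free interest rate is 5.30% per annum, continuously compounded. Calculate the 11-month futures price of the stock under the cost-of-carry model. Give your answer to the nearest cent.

PV(dividends) I = 10.48·e^(−0.0530·1/12) + 10.48·e^(−0.0530·2/12) + 10.48·e^(−0.0530·3/12) + 10.48·e^(−0.0530·6/12)
I = 10.4338 + 10.3878 + 10.3421 + 10.2059 = 41.3696
F = (S − I)·e^(rT) = (523.40 − 41.3696) · e^(0.0530·11/12)
= 482.0304 · e^0.048583 = 482.0304 × 1.049783 = A$506.03

A$506.03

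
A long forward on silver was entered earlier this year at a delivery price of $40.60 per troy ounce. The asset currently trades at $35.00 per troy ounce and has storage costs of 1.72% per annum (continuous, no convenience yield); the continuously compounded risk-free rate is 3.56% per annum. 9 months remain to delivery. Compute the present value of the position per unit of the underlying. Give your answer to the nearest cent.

Current fair forward for the remaining 9 months: F = S·e^((r + u)·T), (r + u) = 0.0356 + 0.0172 = 0.0528
F = 35.00 · e^(0.0528 × 9/12) = 35.00 × 1.040395 = 36.4138
Value of long forward = (F − K)·e^(−rT) = (36.4138 − 40.60) · e^(−0.0356·9/12)
= -4.1862 × 0.973653 = -4.08

-$4.08 per troy ounce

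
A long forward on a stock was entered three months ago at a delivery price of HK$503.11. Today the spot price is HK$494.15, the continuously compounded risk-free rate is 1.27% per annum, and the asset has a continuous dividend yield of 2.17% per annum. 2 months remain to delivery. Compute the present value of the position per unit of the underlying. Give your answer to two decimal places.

-HK$9.68

Current fair forward for the remaining 2 months: F = S·e^((r − q)·T), (r − q) = 0.0127 − 0.0217 = -0.0090
F = 494.15 · e^(-0.0090 × 2/12) = 494.15 × 0.998501 = 493.4093
Value of long forward = (F − K)·e^(−rT) = (493.4093 − 503.11) · e^(−0.0127·2/12)
= -9.7007 × 0.997886 = -9.68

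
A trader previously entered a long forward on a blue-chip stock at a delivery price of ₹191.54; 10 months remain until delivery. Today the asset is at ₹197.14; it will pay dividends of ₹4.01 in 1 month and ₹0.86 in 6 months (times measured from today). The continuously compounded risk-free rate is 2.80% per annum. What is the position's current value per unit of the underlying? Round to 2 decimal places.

₹5.17

PV(remaining dividends) I = 4.01·e^(−0.0280·1/12) + 0.86·e^(−0.0280·6/12) = 4.8487
Current forward F = (S − I)·e^(rT) = (197.14 − 4.8487)·e^(0.0280·10/12) = 192.2913 × 1.023608 = 196.8309
Value (long) = (F − K)·e^(−rT) = (196.8309 − 191.54) × 0.976937 = 5.1689
Value = ₹5.17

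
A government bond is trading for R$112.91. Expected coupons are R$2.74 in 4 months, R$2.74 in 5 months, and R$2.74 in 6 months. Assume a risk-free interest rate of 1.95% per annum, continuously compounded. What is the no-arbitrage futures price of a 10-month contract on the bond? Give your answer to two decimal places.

R$106.47

PV(coupons) I = 2.74·e^(−0.0195·4/12) + 2.74·e^(−0.0195·5/12) + 2.74·e^(−0.0195·6/12)
I = 2.7222 + 2.7178 + 2.7134 = 8.1534
F = (S − I)·e^(rT) = (112.91 − 8.1534) · e^(0.0195·10/12)
= 104.7566 · e^0.016250 = 104.7566 × 1.016383 = R$106.47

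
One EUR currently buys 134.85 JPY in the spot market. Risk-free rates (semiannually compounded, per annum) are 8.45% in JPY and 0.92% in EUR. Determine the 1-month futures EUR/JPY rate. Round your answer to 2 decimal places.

By covered interest parity, F = S · (1+r_JPY/2)^(2T) / (1+r_EUR/2)^(2T)
= 134.85 × 1.006921 / 1.000765 = 134.85 × 1.006151
F = 135.68 JPY per EUR

135.68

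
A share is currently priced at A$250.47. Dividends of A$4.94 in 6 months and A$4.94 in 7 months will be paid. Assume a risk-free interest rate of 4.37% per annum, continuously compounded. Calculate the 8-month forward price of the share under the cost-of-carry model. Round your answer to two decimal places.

A$247.94

PV(dividends) I = 4.94·e^(−0.0437·6/12) + 4.94·e^(−0.0437·7/12)
I = 4.8332 + 4.8157 = 9.6489
F = (S − I)·e^(rT) = (250.47 − 9.6489) · e^(0.0437·8/12)
= 240.8211 · e^0.029133 = 240.8211 × 1.029562 = A$247.94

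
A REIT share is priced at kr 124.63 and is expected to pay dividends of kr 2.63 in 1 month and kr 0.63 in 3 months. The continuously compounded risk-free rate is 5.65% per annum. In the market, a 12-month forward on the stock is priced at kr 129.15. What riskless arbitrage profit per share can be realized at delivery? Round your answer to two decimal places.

kr 0.70 per share

PV(dividends) I = 2.63·e^(−0.0565·1/12) + 0.63·e^(−0.0565·3/12) = 3.2388
Fair forward F* = (S − I)·e^(rT) = (124.63 − 3.2388)·e^0.056500 = 121.3912 × 1.058127 = 128.4473
Market kr 129.15 > fair 128.4473: forward overpriced → cash-and-carry (borrow at r, buy the stock and collect the dividends, short the forward).
Profit at T = |F_mkt − F*| = |129.15 − 128.4473| = kr 0.70 per share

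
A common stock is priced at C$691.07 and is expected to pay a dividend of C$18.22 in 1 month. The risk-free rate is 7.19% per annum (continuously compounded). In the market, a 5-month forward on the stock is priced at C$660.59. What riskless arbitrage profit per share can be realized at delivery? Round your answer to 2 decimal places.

C$32.83 per share

PV(dividends) I = 18.22·e^(−0.0719·1/12) = 18.1112
Fair forward F* = (S − I)·e^(rT) = (691.07 − 18.1112)·e^0.029958 = 672.9588 × 1.030411 = 693.4242
Market C$660.59 < fair 693.4242: forward underpriced → reverse cash-and-carry (short the stock, invest proceeds at r, pay the dividends, go long the forward).
Profit at T = |F_mkt − F*| = |660.59 − 693.4242| = C$32.83 per share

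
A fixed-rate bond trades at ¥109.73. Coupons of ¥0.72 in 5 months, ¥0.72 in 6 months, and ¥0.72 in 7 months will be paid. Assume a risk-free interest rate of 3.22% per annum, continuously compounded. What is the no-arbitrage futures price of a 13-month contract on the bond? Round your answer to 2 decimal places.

PV(coupons) I = 0.72·e^(−0.0322·5/12) + 0.72·e^(−0.0322·6/12) + 0.72·e^(−0.0322·7/12)
I = 0.7104 + 0.7085 + 0.7066 = 2.1255
F = (S − I)·e^(rT) = (109.73 − 2.1255) · e^(0.0322·13/12)
= 107.6045 · e^0.034883 = 107.6045 × 1.035499 = ¥111.42

¥111.42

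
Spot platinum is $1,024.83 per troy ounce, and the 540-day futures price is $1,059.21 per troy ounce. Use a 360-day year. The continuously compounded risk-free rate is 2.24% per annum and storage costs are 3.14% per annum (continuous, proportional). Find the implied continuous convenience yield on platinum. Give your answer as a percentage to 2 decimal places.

3.18%

F = S·e^((r+u−y)T) ⇒ (r+u−y) = ln(F/S)/T
ln(1059.21/1024.83) = 0.032997; /T ⇒ 0.021998
y = r + u − ln(F/S)/T = 0.0224 + 0.0314 − 0.021998 = 0.031802
y = 3.18%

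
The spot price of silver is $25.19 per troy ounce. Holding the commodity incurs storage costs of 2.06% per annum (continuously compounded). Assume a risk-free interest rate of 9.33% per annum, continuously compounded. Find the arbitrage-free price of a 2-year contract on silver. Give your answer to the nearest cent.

$31.63 per troy ounce

Net carry = r + u − y = 0.0933 + 0.0206 − 0.0000 = 0.1139
F = S·e^((r+u−y)T) = 25.19 · e^(0.1139 × 2) = 25.19 · e^0.227800
= 25.19 × 1.255834 = $31.63 per troy ounce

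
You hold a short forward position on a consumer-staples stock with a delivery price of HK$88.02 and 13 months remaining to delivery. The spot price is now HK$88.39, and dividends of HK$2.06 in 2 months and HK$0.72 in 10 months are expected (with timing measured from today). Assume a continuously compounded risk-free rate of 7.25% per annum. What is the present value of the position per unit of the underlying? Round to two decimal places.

-HK$4.31

PV(remaining dividends) I = 2.06·e^(−0.0725·2/12) + 0.72·e^(−0.0725·10/12) = 2.7130
Current forward F = (S − I)·e^(rT) = (88.39 − 2.7130)·e^(0.0725·13/12) = 85.6770 × 1.081708 = 92.6775
Value (long) = (F − K)·e^(−rT) = (92.6775 − 88.02) × 0.924464 = 4.3057
Short position value = −(long value) = -HK$4.31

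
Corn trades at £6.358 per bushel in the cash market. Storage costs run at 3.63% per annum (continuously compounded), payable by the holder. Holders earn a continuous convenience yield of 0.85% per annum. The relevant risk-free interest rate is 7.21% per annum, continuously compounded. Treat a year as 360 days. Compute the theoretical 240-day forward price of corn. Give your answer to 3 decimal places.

Net carry = r + u − y = 0.0721 + 0.0363 − 0.0085 = 0.0999
F = S·e^((r+u−y)T) = 6.358 · e^(0.0999 × 240/360) = 6.358 · e^0.066600
= 6.358 × 1.068868 = £6.796 per bushel

£6.796 per bushel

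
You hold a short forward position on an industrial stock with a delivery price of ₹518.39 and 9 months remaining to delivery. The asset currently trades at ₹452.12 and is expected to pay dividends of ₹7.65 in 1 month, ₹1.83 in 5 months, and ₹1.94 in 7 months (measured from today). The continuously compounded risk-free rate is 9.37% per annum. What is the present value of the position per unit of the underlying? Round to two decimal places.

₹42.28

PV(remaining dividends) I = 7.65·e^(−0.0937·1/12) + 1.83·e^(−0.0937·5/12) + 1.94·e^(−0.0937·7/12) = 11.1872
Current forward F = (S − I)·e^(rT) = (452.12 − 11.1872)·e^(0.0937·9/12) = 440.9328 × 1.072803 = 473.0340
Value (long) = (F − K)·e^(−rT) = (473.0340 − 518.39) × 0.932137 = -42.2780
Short position value = −(long value) = ₹42.28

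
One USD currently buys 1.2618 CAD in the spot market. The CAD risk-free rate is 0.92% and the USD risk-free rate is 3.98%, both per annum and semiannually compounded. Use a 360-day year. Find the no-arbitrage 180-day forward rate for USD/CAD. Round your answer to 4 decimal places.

1.2429

By covered interest parity, F = S · (1+r_CAD/2)^(2T) / (1+r_USD/2)^(2T)
= 1.2618 × 1.004600 / 1.019900 = 1.2618 × 0.984999
F = 1.2429 CAD per USD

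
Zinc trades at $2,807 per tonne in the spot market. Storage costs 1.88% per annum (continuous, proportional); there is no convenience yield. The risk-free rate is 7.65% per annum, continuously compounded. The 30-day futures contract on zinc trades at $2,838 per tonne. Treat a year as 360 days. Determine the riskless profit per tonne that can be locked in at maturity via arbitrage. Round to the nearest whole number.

Fair futures: F* = S·e^(carry·T), with carry = (r + u) = 0.0765 + 0.0188 = 0.0953
F* = 2807 · e^(0.0953 × 30/360) = 2807 · e^0.007942 = 2807 × 1.007974 = $2829.3830
Market $2838 > fair $2829.3830: forward overpriced → cash-and-carry (buy spot, short the forward).
At maturity, profit = |F_mkt − F*| = |2838 − 2829.3830| = $9 per tonne

$9 per tonne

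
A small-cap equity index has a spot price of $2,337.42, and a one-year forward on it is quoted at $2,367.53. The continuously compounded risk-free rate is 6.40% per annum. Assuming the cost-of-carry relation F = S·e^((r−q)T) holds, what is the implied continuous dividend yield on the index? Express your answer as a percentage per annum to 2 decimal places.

5.12%

From F = S·e^((r−q)T): (r − q) = ln(F/S)/T
ln(2367.53/2337.42) = ln(1.012882) = 0.012800
(r − q) = 0.012800 / (12/12) = 0.012800
q = r − ln(F/S)/T = 0.0640 − 0.012800 = 0.051200
q = 5.12%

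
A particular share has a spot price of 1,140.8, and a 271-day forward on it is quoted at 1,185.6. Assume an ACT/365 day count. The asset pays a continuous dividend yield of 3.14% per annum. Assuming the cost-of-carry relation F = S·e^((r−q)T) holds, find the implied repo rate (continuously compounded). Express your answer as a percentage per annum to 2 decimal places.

8.33%

From F = S·e^((r−q)T): (r − q) = ln(F/S)/T
ln(1185.6/1140.8) = ln(1.039271) = 0.038520
(r − q) = 0.038520 / (271/365) = 0.051881
r = ln(F/S)/T + q = 0.051881 + 0.0314 = 0.083281
r = 8.33%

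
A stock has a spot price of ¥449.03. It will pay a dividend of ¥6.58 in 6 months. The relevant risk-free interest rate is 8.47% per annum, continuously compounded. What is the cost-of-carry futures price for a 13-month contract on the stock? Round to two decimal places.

¥485.27

PV(dividends) I = 6.58·e^(−0.0847·6/12)
I = 6.3072
F = (S − I)·e^(rT) = (449.03 − 6.3072) · e^(0.0847·13/12)
= 442.7228 · e^0.091758 = 442.7228 × 1.096100 = ¥485.27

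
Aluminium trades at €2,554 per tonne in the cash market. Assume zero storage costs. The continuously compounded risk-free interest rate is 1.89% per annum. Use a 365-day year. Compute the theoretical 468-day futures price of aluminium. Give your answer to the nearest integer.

F = S·e^(rT) = 2554 · e^(0.0189 × 468/365) = 2554 · e^0.024233
= 2554 × 1.024529 = €2,617 per tonne

€2,617 per tonne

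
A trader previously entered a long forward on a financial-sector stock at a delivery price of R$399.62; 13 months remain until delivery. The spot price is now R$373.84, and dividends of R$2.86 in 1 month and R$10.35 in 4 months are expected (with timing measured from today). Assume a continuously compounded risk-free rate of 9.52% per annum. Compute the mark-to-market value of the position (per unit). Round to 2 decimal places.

R$0.52

PV(remaining dividends) I = 2.86·e^(−0.0952·1/12) + 10.35·e^(−0.0952·4/12) = 12.8641
Current forward F = (S − I)·e^(rT) = (373.84 − 12.8641)·e^(0.0952·13/12) = 360.9759 × 1.108639 = 400.1920
Value (long) = (F − K)·e^(−rT) = (400.1920 − 399.62) × 0.902007 = 0.5159
Value = R$0.52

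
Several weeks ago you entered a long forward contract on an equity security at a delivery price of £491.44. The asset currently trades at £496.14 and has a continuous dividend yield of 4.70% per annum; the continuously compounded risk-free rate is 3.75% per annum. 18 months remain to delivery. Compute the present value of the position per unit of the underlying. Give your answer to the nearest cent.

-£2.19

Current fair forward for the remaining 18 months: F = S·e^((r − q)·T), (r − q) = 0.0375 − 0.0470 = -0.0095
F = 496.14 · e^(-0.0095 × 18/12) = 496.14 × 0.985851 = 489.1201
Value of long forward = (F − K)·e^(−rT) = (489.1201 − 491.44) · e^(−0.0375·18/12)
= -2.3199 × 0.945303 = -2.19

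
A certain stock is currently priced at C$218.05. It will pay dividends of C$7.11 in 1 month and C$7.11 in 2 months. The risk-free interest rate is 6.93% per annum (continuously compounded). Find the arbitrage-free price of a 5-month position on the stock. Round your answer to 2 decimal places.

C$209.93

PV(dividends) I = 7.11·e^(−0.0693·1/12) + 7.11·e^(−0.0693·2/12)
I = 7.0691 + 7.0284 = 14.0975
F = (S − I)·e^(rT) = (218.05 − 14.0975) · e^(0.0693·5/12)
= 203.9525 · e^0.028875 = 203.9525 × 1.029296 = C$209.93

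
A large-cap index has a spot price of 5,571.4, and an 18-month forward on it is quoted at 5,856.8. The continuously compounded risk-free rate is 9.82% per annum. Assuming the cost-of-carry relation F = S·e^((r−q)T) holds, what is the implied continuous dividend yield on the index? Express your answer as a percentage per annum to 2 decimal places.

6.49%

From F = S·e^((r−q)T): (r − q) = ln(F/S)/T
ln(5856.8/5571.4) = ln(1.051226) = 0.049957
(r − q) = 0.049957 / (18/12) = 0.033305
q = r − ln(F/S)/T = 0.0982 − 0.033305 = 0.064895
q = 6.49%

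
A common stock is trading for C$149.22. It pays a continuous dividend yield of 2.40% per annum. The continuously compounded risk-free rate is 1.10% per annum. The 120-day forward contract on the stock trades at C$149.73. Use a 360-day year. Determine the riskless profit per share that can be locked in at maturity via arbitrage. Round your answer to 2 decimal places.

Fair forward: F* = S·e^(carry·T), with carry = (r − q) = 0.0110 − 0.0240 = -0.0130
F* = 149.22 · e^(-0.0130 × 120/360) = 149.22 · e^-0.004333 = 149.22 × 0.995676 = C$148.5748
Market C$149.73 > fair C$148.5748: forward overpriced → cash-and-carry (buy spot, short the forward).
At maturity, profit = |F_mkt − F*| = |149.73 − 148.5748| = C$1.16 per share

C$1.16 per share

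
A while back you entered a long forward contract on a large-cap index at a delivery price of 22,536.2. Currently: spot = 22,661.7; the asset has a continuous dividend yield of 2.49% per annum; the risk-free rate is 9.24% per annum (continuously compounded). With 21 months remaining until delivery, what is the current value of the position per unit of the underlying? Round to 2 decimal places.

Current fair forward for the remaining 21 months: F = S·e^((r − q)·T), (r − q) = 0.0924 − 0.0249 = 0.0675
F = 22661.7 · e^(0.0675 × 21/12) = 22661.7 × 1.12538478 = 25503.1323
Value of long forward = (F − K)·e^(−rT) = (25503.1323 − 22536.2) · e^(−0.0924·21/12)
= 2966.9323 × 0.85069638 = 2523.96

2523.96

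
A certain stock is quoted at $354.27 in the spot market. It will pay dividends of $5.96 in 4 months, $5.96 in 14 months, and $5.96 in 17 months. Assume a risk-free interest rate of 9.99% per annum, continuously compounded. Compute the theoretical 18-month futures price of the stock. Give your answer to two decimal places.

PV(dividends) I = 5.96·e^(−0.0999·4/12) + 5.96·e^(−0.0999·14/12) + 5.96·e^(−0.0999·17/12)
I = 5.7648 + 5.3043 + 5.1735 = 16.2426
F = (S − I)·e^(rT) = (354.27 − 16.2426) · e^(0.0999·18/12)
= 338.0274 · e^0.149850 = 338.0274 × 1.161660 = $392.67

$392.67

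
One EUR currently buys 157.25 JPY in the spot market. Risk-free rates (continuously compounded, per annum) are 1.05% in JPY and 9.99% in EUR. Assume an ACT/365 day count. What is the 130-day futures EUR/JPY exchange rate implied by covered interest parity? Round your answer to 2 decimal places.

F = S·e^((r_JPY − r_EUR)T) = 157.25 · e^((0.0105 − 0.0999) × 130/365)
= 157.25 · e^-0.031841 = 157.25 × 0.968661
F = 152.32 JPY per EUR

152.32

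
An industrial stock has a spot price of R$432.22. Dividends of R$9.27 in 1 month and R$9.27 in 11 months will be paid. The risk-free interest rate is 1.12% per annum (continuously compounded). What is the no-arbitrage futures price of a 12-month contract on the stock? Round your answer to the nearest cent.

R$418.44

PV(dividends) I = 9.27·e^(−0.0112·1/12) + 9.27·e^(−0.0112·11/12)
I = 9.2614 + 9.1753 = 18.4367
F = (S − I)·e^(rT) = (432.22 − 18.4367) · e^(0.0112·12/12)
= 413.7833 · e^0.011200 = 413.7833 × 1.011263 = R$418.44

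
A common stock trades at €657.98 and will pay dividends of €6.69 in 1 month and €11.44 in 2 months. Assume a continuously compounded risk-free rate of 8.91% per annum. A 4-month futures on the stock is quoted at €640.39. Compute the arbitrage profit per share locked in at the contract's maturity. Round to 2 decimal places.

PV(dividends) I = 6.69·e^(−0.0891·1/12) + 11.44·e^(−0.0891·2/12) = 17.9119
Fair futures F* = (S − I)·e^(rT) = (657.98 − 17.9119)·e^0.029700 = 640.0681 × 1.030145 = 659.3630
Market €640.39 < fair 659.3630: forward underpriced → reverse cash-and-carry (short the stock, invest proceeds at r, pay the dividends, go long the forward).
Profit at T = |F_mkt − F*| = |640.39 − 659.3630| = €18.97 per share

€18.97 per share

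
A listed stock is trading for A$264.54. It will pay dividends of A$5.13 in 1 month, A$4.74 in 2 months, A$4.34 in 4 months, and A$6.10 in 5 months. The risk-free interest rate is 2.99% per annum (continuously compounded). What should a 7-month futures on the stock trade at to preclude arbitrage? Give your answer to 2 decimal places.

A$248.68

PV(dividends) I = 5.13·e^(−0.0299·1/12) + 4.74·e^(−0.0299·2/12) + 4.34·e^(−0.0299·4/12) + 6.10·e^(−0.0299·5/12)
I = 5.1172 + 4.7164 + 4.2970 + 6.0245 = 20.1551
F = (S − I)·e^(rT) = (264.54 − 20.1551) · e^(0.0299·7/12)
= 244.3849 · e^0.017442 = 244.3849 × 1.017595 = A$248.68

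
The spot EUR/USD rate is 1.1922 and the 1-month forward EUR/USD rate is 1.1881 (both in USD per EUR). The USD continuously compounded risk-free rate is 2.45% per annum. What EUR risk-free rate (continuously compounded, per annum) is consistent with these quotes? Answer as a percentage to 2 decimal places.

6.58%

F = S·e^((r_USD − r_EUR)T) ⇒ r_EUR = r_USD − ln(F/S)/T
ln(1.1881/1.1922) = -0.003445; /(1/12) = -0.041340
r_EUR = 0.0245 + 0.041340 = 0.065840
r_EUR = 6.58%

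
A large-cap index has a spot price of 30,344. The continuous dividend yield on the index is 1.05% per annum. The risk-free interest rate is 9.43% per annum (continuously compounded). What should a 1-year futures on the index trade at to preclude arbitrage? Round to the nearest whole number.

F = S·e^((r − q)T) = 30344 · e^((0.0943 − 0.0105) × 12/12)
= 30344 · e^0.083800 = 30344 × 1.087411
F = 32,996

32,996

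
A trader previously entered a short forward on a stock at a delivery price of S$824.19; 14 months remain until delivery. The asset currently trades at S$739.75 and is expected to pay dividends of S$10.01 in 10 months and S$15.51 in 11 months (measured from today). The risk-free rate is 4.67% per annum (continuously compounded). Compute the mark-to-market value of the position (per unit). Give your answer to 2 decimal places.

PV(remaining dividends) I = 10.01·e^(−0.0467·10/12) + 15.51·e^(−0.0467·11/12) = 24.4880
Current forward F = (S − I)·e^(rT) = (739.75 − 24.4880)·e^(0.0467·14/12) = 715.2620 × 1.055995 = 755.3131
Value (long) = (F − K)·e^(−rT) = (755.3131 − 824.19) × 0.946974 = -65.2246
Short position value = −(long value) = S$65.22

S$65.22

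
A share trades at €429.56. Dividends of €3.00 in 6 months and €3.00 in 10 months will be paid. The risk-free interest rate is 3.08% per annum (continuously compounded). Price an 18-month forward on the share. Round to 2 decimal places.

PV(dividends) I = 3.00·e^(−0.0308·6/12) + 3.00·e^(−0.0308·10/12)
I = 2.9542 + 2.9240 = 5.8782
F = (S − I)·e^(rT) = (429.56 − 5.8782) · e^(0.0308·18/12)
= 423.6818 · e^0.046200 = 423.6818 × 1.047284 = €443.72

€443.72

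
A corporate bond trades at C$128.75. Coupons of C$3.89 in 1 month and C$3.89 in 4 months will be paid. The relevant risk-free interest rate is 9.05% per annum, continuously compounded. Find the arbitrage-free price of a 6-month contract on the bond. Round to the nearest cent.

PV(coupons) I = 3.89·e^(−0.0905·1/12) + 3.89·e^(−0.0905·4/12)
I = 3.8608 + 3.7744 = 7.6352
F = (S − I)·e^(rT) = (128.75 − 7.6352) · e^(0.0905·6/12)
= 121.1148 · e^0.045250 = 121.1148 × 1.046289 = C$126.72

C$126.72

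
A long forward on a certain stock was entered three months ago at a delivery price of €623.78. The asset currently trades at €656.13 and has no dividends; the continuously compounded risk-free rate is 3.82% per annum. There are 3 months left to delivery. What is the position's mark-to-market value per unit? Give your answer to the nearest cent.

€38.28

Current fair forward for the remaining 3 months: F = S·e^(r·T), r = 0.0382
F = 656.13 · e^(0.0382 × 3/12) = 656.13 × 1.009596 = 662.4262
Value of long forward = (F − K)·e^(−rT) = (662.4262 − 623.78) · e^(−0.0382·3/12)
= 38.6462 × 0.990495 = 38.28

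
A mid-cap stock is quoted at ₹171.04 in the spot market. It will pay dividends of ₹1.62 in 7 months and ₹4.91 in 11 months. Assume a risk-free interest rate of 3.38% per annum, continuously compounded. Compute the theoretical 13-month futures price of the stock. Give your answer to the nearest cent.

₹170.83

PV(dividends) I = 1.62·e^(−0.0338·7/12) + 4.91·e^(−0.0338·11/12)
I = 1.5884 + 4.7602 = 6.3486
F = (S − I)·e^(rT) = (171.04 − 6.3486) · e^(0.0338·13/12)
= 164.6914 · e^0.036617 = 164.6914 × 1.037296 = ₹170.83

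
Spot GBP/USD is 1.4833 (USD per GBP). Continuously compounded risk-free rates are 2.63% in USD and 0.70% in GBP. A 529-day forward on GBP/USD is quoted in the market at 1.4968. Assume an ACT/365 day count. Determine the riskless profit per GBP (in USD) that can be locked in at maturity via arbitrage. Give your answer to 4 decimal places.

0.0286 per GBP (in USD)

Fair forward: F* = S·e^(carry·T), with carry = (r_USD − r_GBP) = 0.0263 − 0.0070 = 0.0193
F* = 1.4833 · e^(0.0193 × 529/365) = 1.4833 · e^0.027972 = 1.4833 × 1.028367 = 1.5254
Market 1.4968 < fair 1.5254: forward underpriced → reverse cash-and-carry (short spot, go long the forward).
At maturity, profit = |F_mkt − F*| = |1.4968 − 1.5254| = 0.0286 per GBP (in USD)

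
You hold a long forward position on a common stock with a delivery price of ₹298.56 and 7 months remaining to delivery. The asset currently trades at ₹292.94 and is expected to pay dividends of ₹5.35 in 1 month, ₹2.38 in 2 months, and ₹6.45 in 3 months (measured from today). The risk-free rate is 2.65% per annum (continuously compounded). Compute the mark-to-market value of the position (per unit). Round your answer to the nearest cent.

PV(remaining dividends) I = 5.35·e^(−0.0265·1/12) + 2.38·e^(−0.0265·2/12) + 6.45·e^(−0.0265·3/12) = 14.1151
Current forward F = (S − I)·e^(rT) = (292.94 − 14.1151)·e^(0.0265·7/12) = 278.8249 × 1.015578 = 283.1684
Value (long) = (F − K)·e^(−rT) = (283.1684 − 298.56) × 0.984661 = -15.1555
Value = -₹15.16

-₹15.16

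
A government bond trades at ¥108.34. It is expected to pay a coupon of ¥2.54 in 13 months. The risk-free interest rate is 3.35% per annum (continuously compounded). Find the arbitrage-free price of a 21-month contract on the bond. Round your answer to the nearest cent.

PV(coupons) I = 2.54·e^(−0.0335·13/12)
I = 2.4495
F = (S − I)·e^(rT) = (108.34 − 2.4495) · e^(0.0335·21/12)
= 105.8905 · e^0.058625 = 105.8905 × 1.060378 = ¥112.28

¥112.28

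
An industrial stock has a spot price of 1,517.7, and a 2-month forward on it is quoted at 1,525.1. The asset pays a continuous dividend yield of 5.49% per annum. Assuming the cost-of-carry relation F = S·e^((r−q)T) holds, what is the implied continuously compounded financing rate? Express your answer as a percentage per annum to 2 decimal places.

From F = S·e^((r−q)T): (r − q) = ln(F/S)/T
ln(1525.1/1517.7) = ln(1.004876) = 0.004864
(r − q) = 0.004864 / (2/12) = 0.029184
r = ln(F/S)/T + q = 0.029184 + 0.0549 = 0.084084
r = 8.41%

8.41%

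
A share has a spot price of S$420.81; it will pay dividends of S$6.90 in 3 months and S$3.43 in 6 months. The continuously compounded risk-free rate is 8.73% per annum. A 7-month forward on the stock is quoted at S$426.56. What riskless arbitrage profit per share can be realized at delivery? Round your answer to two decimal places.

S$5.68 per share

PV(dividends) I = 6.90·e^(−0.0873·3/12) + 3.43·e^(−0.0873·6/12) = 10.0345
Fair forward F* = (S − I)·e^(rT) = (420.81 − 10.0345)·e^0.050925 = 410.7755 × 1.052244 = 432.2361
Market S$426.56 < fair 432.2361: forward underpriced → reverse cash-and-carry (short the stock, invest proceeds at r, pay the dividends, go long the forward).
Profit at T = |F_mkt − F*| = |426.56 − 432.2361| = S$5.68 per share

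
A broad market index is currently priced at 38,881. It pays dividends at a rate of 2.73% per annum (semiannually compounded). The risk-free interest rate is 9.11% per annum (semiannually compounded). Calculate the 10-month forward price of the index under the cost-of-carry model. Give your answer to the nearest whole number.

40,942

F = S · (1+r/2)^(2T) / (1+q/2)^(2T)
= 38881 × 1.077064 / 1.022853 = 38881 × 1.053000
F = 40,942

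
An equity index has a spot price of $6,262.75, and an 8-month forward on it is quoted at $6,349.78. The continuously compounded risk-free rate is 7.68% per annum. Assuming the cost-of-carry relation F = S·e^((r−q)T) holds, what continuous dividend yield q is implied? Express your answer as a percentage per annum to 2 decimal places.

From F = S·e^((r−q)T): (r − q) = ln(F/S)/T
ln(6349.78/6262.75) = ln(1.013896) = 0.013800
(r − q) = 0.013800 / (8/12) = 0.020700
q = r − ln(F/S)/T = 0.0768 − 0.020700 = 0.056100
q = 5.61%

5.61%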